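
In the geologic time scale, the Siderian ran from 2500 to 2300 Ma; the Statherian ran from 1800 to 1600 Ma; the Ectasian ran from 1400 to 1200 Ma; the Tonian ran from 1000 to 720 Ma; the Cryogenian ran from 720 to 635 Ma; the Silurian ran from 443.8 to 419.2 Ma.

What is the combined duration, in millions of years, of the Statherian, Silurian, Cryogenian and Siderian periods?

Each duration: Statherian = 200; Silurian = 24.6; Cryogenian = 85; Siderian = 200.
Sum: 200 + 24.6 + 85 + 200 = 509.6 Myr.

509.6 million years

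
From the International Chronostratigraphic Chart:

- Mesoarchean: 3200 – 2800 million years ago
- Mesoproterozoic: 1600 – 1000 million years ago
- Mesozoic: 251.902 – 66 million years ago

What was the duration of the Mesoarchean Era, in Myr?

400 million years

3200 − 2800 = 400 million years.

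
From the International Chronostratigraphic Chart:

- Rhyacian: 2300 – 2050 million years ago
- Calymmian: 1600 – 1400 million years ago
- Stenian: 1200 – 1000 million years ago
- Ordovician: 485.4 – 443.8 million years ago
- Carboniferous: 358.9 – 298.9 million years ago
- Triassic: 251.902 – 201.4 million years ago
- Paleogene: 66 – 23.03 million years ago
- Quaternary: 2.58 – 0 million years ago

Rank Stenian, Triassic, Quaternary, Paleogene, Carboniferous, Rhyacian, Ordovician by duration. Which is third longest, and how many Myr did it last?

Start − end for each: Stenian 1200 − 1000 = 200; Triassic 251.902 − 201.4 = 50.502; Quaternary 2.58 − 0 = 2.58; Paleogene 66 − 23.03 = 42.97; Carboniferous 358.9 − 298.9 = 60; Rhyacian 2300 − 2050 = 250; Ordovician 485.4 − 443.8 = 41.6.
Ranking these from longest: Rhyacian > Stenian > Carboniferous > Triassic > Paleogene > Ordovician > Quaternary.
Position 3 in that ranking is Carboniferous, which lasted 60 Myr.

Carboniferous, 60 million years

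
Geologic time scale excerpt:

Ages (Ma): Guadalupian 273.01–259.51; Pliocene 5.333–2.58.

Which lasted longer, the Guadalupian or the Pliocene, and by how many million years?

Guadalupian: 273.01 − 259.51 = 13.5 Myr.
Pliocene: 5.333 − 2.58 = 2.753 Myr.
Difference: 13.5 − 2.753 = 10.747 Myr, so the Guadalupian was longer.

Guadalupian, by 10.747 million years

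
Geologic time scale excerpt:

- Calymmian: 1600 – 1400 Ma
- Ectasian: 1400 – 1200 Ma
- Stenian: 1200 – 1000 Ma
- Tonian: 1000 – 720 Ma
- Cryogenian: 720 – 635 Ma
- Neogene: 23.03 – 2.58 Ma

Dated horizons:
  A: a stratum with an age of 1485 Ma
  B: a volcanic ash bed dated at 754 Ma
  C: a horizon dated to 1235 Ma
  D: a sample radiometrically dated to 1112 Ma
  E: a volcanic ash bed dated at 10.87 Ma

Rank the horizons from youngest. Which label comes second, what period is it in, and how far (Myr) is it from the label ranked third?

B, in the Tonian; 358 million years to D

Smaller Ma means younger, so youngest first: E 10.87 < B 754 < D 1112 < C 1235 < A 1485.
Counting 2 along gives B (754 Ma); the excerpt puts that inside the Tonian, 1000–720 Ma.
Next in line is D (1112 Ma), and 1112 − 754 = 358 Myr.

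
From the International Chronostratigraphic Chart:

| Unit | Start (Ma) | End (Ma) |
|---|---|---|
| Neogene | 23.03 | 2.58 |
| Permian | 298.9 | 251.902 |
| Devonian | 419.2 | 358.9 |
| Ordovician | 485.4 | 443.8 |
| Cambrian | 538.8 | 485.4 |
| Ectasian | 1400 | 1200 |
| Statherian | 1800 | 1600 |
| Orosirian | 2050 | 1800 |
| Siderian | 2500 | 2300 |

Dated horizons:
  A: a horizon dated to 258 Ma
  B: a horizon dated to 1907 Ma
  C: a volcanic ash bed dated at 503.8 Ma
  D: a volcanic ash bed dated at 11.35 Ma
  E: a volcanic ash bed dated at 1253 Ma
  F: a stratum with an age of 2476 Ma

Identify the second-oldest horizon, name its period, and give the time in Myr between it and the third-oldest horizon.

B, in the Orosirian; 654 million years to E

Sorted oldest-first by Ma: F (2476), B (1907), E (1253), C (503.8), A (258), D (11.35).
The second oldest is B at 1907 Ma, which lies in 2050–1800 Ma: the Orosirian.
The third oldest is E at 1253 Ma; separation = |1907 − 1253| = 654 Myr.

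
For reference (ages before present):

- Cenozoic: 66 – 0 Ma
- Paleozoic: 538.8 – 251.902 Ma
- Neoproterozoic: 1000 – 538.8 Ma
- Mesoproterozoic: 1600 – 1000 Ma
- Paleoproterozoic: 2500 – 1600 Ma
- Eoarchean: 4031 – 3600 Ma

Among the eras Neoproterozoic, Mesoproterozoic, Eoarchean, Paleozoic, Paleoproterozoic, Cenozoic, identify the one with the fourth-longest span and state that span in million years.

Start − end for each: Neoproterozoic 1000 − 538.8 = 461.2; Mesoproterozoic 1600 − 1000 = 600; Eoarchean 4031 − 3600 = 431; Paleozoic 538.8 − 251.902 = 286.898; Paleoproterozoic 2500 − 1600 = 900; Cenozoic 66 − 0 = 66.
Ranking these from longest: Paleoproterozoic > Mesoproterozoic > Neoproterozoic > Eoarchean > Paleozoic > Cenozoic.
Position 4 in that ranking is Eoarchean, which lasted 431 Myr.

Eoarchean, 431 million years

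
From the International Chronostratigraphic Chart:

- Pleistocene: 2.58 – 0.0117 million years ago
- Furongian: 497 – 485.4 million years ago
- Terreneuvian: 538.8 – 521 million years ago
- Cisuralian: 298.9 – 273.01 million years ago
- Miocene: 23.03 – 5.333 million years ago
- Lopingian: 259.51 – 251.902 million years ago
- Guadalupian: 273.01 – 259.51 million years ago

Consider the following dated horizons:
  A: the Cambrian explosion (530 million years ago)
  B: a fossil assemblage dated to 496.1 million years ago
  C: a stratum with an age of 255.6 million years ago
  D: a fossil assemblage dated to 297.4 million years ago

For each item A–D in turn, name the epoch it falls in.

A — Terreneuvian; B — Furongian; C — Lopingian; D — Cisuralian

A: 530 Ma lies in 538.8–521 Ma, so Terreneuvian.
B: 496.1 Ma lies in 497–485.4 Ma, so Furongian.
C: 255.6 Ma lies in 259.51–251.902 Ma, so Lopingian.
D: 297.4 Ma lies in 298.9–273.01 Ma, so Cisuralian.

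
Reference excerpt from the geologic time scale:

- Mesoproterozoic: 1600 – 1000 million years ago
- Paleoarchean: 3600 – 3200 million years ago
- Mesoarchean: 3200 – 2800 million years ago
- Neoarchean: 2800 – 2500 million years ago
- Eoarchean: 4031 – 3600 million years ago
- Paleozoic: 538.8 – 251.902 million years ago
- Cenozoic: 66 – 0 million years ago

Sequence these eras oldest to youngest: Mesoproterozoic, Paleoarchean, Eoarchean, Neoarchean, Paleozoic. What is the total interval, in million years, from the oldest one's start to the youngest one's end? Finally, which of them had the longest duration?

Start ages (Ma): Eoarchean 4031, Paleoarchean 3600, Neoarchean 2800, Mesoproterozoic 1600, Paleozoic 538.8.
Ordered oldest to youngest: Eoarchean, Paleoarchean, Neoarchean, Mesoproterozoic, Paleozoic.
Span = 4031 − 251.902 = 3779.098 Myr.
Durations: Paleozoic 286.898, Mesoproterozoic 600, Eoarchean 431, Paleoarchean 400, Neoarchean 300 → longest is Mesoproterozoic (600 Myr).

Eoarchean, Paleoarchean, Neoarchean, Mesoproterozoic, Paleozoic; total span 3779.098 Myr; longest is Mesoproterozoic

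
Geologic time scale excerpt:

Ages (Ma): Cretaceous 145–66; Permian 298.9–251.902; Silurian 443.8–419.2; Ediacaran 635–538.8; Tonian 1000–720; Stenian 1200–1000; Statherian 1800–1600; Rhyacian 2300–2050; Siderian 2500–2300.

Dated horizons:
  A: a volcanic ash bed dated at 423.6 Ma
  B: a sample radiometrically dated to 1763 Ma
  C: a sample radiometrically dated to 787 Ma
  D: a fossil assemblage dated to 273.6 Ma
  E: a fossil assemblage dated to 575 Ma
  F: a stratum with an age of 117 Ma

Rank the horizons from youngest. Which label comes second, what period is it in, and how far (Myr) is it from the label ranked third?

D, in the Permian; 150 million years to A

Sorted youngest-first by Ma: F (117), D (273.6), A (423.6), E (575), C (787), B (1763).
The second youngest is D at 273.6 Ma, which lies in 298.9–251.902 Ma: the Permian.
The third youngest is A at 423.6 Ma; separation = |273.6 − 423.6| = 150 Myr.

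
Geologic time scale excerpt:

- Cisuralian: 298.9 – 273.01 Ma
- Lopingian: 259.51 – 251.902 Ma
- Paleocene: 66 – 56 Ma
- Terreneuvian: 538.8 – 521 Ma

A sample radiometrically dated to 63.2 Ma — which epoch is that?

Paleocene

63.2 Ma lies between 66 and 56 Ma, so it falls in the Paleocene.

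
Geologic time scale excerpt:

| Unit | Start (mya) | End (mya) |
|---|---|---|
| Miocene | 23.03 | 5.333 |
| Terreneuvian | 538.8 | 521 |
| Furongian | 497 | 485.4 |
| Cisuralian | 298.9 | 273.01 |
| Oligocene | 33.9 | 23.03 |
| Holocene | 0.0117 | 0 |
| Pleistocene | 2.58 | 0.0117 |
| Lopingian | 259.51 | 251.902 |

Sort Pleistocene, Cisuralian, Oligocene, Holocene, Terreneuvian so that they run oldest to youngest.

Terreneuvian, then Cisuralian, then Oligocene, then Pleistocene, then Holocene

The oldest of these is Terreneuvian (starts 538.8 Ma) and the youngest is Holocene (ends 0 Ma).
In between, by decreasing start age: Cisuralian (298.9), Oligocene (33.9), Pleistocene (2.58).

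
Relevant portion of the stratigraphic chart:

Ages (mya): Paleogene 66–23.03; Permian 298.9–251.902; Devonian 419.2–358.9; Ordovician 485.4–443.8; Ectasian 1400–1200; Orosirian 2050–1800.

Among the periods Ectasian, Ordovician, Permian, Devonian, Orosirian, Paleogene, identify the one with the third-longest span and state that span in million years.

Start − end for each: Ectasian 1400 − 1200 = 200; Ordovician 485.4 − 443.8 = 41.6; Permian 298.9 − 251.902 = 46.998; Devonian 419.2 − 358.9 = 60.3; Orosirian 2050 − 1800 = 250; Paleogene 66 − 23.03 = 42.97.
Ranking these from longest: Orosirian > Ectasian > Devonian > Permian > Paleogene > Ordovician.
Position 3 in that ranking is Devonian, which lasted 60.3 Myr.

Devonian, 60.3 million years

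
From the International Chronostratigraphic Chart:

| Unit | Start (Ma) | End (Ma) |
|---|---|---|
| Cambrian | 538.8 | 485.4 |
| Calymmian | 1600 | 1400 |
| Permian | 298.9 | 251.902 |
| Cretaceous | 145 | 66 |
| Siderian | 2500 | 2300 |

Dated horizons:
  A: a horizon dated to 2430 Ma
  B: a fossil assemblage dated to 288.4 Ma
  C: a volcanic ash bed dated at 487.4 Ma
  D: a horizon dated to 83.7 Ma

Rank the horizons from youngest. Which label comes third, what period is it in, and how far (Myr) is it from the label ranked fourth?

Smaller Ma means younger, so youngest first: D 83.7 < B 288.4 < C 487.4 < A 2430.
Counting 3 along gives C (487.4 Ma); the excerpt puts that inside the Cambrian, 538.8–485.4 Ma.
Next in line is A (2430 Ma), and 2430 − 487.4 = 1942.6 Myr.

C, in the Cambrian; 1942.6 million years to A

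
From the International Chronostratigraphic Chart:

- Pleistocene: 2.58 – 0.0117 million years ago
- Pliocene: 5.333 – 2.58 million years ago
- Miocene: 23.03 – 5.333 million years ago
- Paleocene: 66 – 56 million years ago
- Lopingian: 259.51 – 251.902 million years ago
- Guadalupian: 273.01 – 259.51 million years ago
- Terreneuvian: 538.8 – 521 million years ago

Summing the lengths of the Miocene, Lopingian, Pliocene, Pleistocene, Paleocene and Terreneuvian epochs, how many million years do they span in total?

Duration is start − end for each: (23.03 − 5.333) + (259.51 − 251.902) + (5.333 − 2.58) + (2.58 − 0.0117) + (66 − 56) + (538.8 − 521).
That is 17.697 + 7.608 + 2.753 + 2.5683 + 10 + 17.8, which totals 58.4263 million years.

58.4263 million years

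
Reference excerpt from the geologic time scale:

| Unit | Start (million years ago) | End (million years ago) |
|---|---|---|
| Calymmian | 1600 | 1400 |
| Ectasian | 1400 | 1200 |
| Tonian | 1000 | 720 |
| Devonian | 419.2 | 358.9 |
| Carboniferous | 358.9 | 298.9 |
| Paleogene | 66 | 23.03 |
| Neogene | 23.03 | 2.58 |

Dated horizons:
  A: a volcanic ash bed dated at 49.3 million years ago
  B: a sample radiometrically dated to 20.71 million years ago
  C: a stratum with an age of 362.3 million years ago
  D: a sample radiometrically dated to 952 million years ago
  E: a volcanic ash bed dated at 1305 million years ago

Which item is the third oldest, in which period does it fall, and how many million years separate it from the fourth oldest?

Larger Ma means older, so oldest first: E 1305 > D 952 > C 362.3 > A 49.3 > B 20.71.
Counting 3 along gives C (362.3 Ma); the excerpt puts that inside the Devonian, 419.2–358.9 Ma.
Next in line is A (49.3 Ma), and 362.3 − 49.3 = 313 Myr.

C, in the Devonian; 313 million years to A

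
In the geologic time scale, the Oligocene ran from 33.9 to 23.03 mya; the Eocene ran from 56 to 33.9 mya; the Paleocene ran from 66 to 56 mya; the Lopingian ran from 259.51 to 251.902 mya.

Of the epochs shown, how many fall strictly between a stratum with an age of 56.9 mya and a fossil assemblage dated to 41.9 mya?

The older date is 56.9 Ma and the younger is 41.9 Ma.
No epoch both begins after 56.9 Ma and ends before 41.9 Ma, so the count is 0.

0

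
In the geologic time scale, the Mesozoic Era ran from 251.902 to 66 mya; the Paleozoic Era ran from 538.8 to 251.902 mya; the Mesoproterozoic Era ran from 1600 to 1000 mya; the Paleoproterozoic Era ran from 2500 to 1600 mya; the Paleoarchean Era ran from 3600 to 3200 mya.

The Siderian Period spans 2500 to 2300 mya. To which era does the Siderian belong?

Paleoproterozoic

The Siderian (2500–2300 Ma) lies entirely within 2500–1600 Ma, the Paleoproterozoic Era.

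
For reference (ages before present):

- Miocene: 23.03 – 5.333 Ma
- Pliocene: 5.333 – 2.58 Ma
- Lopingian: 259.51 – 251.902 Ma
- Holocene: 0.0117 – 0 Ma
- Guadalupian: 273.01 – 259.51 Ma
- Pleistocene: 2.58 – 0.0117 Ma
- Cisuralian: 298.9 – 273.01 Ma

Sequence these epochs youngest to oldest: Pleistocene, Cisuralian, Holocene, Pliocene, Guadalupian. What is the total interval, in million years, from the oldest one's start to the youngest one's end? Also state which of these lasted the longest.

Holocene → Pleistocene → Pliocene → Guadalupian → Cisuralian; total span 298.9 Myr; longest is Cisuralian

From the excerpt: Pleistocene 2.58–0.0117; Cisuralian 298.9–273.01; Holocene 0.0117–0; Pliocene 5.333–2.58; Guadalupian 273.01–259.51 (Ma).
Larger Ma is earlier, so the oldest is Cisuralian and the youngest is Holocene; youngest to oldest: Holocene, Pleistocene, Pliocene, Guadalupian, Cisuralian.
Oldest start 298.9 minus youngest end 0 gives 298.9 Myr overall.
Individual lengths (start − end): Guadalupian 13.5; Cisuralian 25.89; Pliocene 2.753; Pleistocene 2.5683; Holocene 0.0117. The largest is Cisuralian at 25.89 Myr.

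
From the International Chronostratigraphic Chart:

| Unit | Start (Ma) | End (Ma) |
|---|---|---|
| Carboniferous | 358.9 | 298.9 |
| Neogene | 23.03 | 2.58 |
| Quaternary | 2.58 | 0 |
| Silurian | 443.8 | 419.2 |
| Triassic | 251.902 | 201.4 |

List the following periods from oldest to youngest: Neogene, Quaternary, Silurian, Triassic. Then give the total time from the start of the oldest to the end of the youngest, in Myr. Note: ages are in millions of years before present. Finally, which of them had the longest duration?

Silurian → Triassic → Neogene → Quaternary; total span 443.8 Myr; longest is Triassic

Start ages (Ma): Silurian 443.8, Triassic 251.902, Neogene 23.03, Quaternary 2.58.
Ordered oldest to youngest: Silurian, Triassic, Neogene, Quaternary.
Span = 443.8 − 0 = 443.8 Myr.
Durations: Triassic 50.502, Silurian 24.6, Neogene 20.45, Quaternary 2.58 → longest is Triassic (50.502 Myr).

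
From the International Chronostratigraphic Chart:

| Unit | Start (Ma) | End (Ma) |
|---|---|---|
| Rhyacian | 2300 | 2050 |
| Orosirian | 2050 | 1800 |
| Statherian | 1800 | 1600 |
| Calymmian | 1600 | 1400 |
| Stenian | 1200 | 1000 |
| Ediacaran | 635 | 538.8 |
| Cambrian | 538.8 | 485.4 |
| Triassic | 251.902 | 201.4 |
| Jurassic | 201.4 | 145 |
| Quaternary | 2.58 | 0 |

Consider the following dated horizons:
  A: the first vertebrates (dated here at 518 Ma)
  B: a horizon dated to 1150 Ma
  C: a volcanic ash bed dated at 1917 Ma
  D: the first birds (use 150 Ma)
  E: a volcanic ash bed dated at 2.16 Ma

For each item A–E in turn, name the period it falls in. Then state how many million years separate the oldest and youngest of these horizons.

Match each age against the start–end ranges in the excerpt: A = 518 Ma → Cambrian (538.8–485.4); B = 1150 Ma → Stenian (1200–1000); C = 1917 Ma → Orosirian (2050–1800); D = 150 Ma → Jurassic (201.4–145); E = 2.16 Ma → Quaternary (2.58–0).
The largest age is 1917 Ma and the smallest is 2.16 Ma; their difference is 1914.84 Myr.

A — Cambrian; B — Stenian; C — Orosirian; D — Jurassic; E — Quaternary; span 1914.84 million years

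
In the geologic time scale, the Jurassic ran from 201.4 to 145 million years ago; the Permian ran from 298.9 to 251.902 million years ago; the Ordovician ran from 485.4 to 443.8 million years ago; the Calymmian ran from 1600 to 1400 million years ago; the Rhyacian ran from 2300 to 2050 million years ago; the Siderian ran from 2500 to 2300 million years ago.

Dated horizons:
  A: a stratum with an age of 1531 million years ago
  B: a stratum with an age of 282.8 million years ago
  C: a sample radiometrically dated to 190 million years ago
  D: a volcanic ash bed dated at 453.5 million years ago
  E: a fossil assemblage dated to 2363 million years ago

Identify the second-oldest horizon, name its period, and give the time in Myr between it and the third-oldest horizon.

A, in the Calymmian; 1077.5 million years to D

Larger Ma means older, so oldest first: E 2363 > A 1531 > D 453.5 > B 282.8 > C 190.
Counting 2 along gives A (1531 Ma); the excerpt puts that inside the Calymmian, 1600–1400 Ma.
Next in line is D (453.5 Ma), and 1531 − 453.5 = 1077.5 Myr.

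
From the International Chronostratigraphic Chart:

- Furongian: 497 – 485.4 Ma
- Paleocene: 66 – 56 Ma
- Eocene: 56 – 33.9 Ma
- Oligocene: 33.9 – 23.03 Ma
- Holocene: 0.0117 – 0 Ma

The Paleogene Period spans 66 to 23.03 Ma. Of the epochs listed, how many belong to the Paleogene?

3

Epochs inside 66–23.03 Ma: Paleocene, Eocene, Oligocene — 3 in total.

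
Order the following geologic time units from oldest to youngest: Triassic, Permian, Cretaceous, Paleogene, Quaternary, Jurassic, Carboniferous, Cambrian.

Cambrian, then Carboniferous, then Permian, then Triassic, then Jurassic, then Cretaceous, then Paleogene, then Quaternary

Group by era (each group listed oldest first) — Paleozoic: Cambrian, Carboniferous, Permian; Mesozoic: Triassic, Jurassic, Cretaceous; Cenozoic: Paleogene, Quaternary. The eras run Paleozoic → Mesozoic → Cenozoic. Concatenating the groups in that era order gives oldest to youngest directly.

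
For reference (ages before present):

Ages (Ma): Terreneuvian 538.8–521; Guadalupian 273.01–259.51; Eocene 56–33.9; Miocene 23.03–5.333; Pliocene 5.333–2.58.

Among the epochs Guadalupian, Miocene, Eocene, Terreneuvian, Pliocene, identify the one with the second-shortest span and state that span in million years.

Guadalupian, 13.5 million years

Durations: Guadalupian 13.5; Miocene 17.697; Eocene 22.1; Terreneuvian 17.8; Pliocene 2.753 Myr.
Sorted shortest-first: Pliocene (2.753), Guadalupian (13.5), Miocene (17.697), Terreneuvian (17.8), Eocene (22.1).
The second shortest is Guadalupian at 13.5 Myr.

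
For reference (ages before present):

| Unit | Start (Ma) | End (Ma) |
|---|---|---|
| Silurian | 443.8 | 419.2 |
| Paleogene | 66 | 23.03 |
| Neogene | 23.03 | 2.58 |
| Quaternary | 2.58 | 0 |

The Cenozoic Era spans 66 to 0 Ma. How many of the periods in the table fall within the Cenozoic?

Periods inside 66–0 Ma: Paleogene, Neogene, Quaternary — 3 in total.

3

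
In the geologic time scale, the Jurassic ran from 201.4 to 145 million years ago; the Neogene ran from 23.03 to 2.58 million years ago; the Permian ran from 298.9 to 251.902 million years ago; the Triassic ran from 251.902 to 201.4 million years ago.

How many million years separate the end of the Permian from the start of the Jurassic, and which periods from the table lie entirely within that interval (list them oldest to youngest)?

50.502 million years; Triassic

End of Permian = 251.902 Ma; start of Jurassic = 201.4 Ma.
Gap = 251.902 − 201.4 = 50.502 Myr.
Periods wholly inside 251.902–201.4 Ma: Triassic (251.902–201.4).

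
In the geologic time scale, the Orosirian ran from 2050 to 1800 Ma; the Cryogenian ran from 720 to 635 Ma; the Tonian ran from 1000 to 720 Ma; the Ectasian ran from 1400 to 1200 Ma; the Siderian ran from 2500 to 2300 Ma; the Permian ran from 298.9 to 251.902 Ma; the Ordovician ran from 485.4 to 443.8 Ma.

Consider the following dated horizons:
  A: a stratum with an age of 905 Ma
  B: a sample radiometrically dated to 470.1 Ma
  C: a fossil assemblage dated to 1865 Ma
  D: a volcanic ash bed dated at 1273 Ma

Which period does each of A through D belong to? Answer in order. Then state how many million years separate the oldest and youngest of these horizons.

A — Tonian; B — Ordovician; C — Orosirian; D — Ectasian; span 1394.9 million years

A: 905 Ma lies in 1000–720 Ma, so Tonian.
B: 470.1 Ma lies in 485.4–443.8 Ma, so Ordovician.
C: 1865 Ma lies in 2050–1800 Ma, so Orosirian.
D: 1273 Ma lies in 1400–1200 Ma, so Ectasian.
Oldest = 1865 Ma, youngest = 470.1 Ma → span 1394.9 Myr.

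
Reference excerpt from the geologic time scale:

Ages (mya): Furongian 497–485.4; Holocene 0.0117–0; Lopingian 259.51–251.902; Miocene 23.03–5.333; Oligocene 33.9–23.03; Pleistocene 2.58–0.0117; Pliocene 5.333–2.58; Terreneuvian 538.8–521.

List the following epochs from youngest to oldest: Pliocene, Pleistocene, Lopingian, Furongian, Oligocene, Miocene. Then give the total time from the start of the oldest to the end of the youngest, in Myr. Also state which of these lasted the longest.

Start ages (Ma): Furongian 497, Lopingian 259.51, Oligocene 33.9, Miocene 23.03, Pliocene 5.333, Pleistocene 2.58.
Ordered youngest to oldest: Pleistocene, Pliocene, Miocene, Oligocene, Lopingian, Furongian.
Span = 497 − 0.0117 = 496.9883 Myr.
Durations: Furongian 11.6, Oligocene 10.87, Pleistocene 2.5683, Pliocene 2.753, Lopingian 7.608, Miocene 17.697 → longest is Miocene (17.697 Myr).

Pleistocene → Pliocene → Miocene → Oligocene → Lopingian → Furongian; total span 496.9883 Myr; longest is Miocene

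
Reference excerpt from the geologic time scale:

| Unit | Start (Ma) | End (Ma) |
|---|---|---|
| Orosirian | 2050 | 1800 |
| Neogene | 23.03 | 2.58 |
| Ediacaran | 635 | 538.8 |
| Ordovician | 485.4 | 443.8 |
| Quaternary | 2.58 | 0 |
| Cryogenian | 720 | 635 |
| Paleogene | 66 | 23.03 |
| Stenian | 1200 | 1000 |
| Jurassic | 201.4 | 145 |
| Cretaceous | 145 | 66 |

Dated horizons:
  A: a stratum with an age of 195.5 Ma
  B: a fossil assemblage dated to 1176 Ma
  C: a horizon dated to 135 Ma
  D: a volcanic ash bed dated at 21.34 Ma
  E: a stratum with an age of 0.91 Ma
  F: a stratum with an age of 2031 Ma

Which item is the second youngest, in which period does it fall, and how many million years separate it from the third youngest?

Smaller Ma means younger, so youngest first: E 0.91 < D 21.34 < C 135 < A 195.5 < B 1176 < F 2031.
Counting 2 along gives D (21.34 Ma); the excerpt puts that inside the Neogene, 23.03–2.58 Ma.
Next in line is C (135 Ma), and 135 − 21.34 = 113.66 Myr.

D, in the Neogene; 113.66 million years to C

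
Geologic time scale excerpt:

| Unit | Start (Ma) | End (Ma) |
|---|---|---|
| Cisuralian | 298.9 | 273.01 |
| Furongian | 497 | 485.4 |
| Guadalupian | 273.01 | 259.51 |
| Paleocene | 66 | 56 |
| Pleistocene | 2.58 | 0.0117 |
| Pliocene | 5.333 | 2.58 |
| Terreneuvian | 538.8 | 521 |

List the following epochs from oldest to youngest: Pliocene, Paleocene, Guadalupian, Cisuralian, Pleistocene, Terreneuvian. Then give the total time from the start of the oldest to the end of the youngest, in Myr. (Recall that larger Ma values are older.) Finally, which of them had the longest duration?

Terreneuvian, Cisuralian, Guadalupian, Paleocene, Pliocene, Pleistocene; total span 538.7883 Myr; longest is Cisuralian

Start ages (Ma): Terreneuvian 538.8, Cisuralian 298.9, Guadalupian 273.01, Paleocene 66, Pliocene 5.333, Pleistocene 2.58.
Ordered oldest to youngest: Terreneuvian, Cisuralian, Guadalupian, Paleocene, Pliocene, Pleistocene.
Span = 538.8 − 0.0117 = 538.7883 Myr.
Durations: Pliocene 2.753, Terreneuvian 17.8, Cisuralian 25.89, Paleocene 10, Pleistocene 2.5683, Guadalupian 13.5 → longest is Cisuralian (25.89 Myr).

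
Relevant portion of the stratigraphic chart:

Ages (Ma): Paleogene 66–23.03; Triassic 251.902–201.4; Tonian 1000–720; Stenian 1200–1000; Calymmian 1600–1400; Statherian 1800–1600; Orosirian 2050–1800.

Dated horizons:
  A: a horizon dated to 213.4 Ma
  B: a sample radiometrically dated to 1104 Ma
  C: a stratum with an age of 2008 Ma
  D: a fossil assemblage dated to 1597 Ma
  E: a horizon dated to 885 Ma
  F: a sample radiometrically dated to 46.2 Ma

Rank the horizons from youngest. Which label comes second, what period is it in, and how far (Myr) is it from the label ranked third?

A, in the Triassic; 671.6 million years to E

Sorted youngest-first by Ma: F (46.2), A (213.4), E (885), B (1104), D (1597), C (2008).
The second youngest is A at 213.4 Ma, which lies in 251.902–201.4 Ma: the Triassic.
The third youngest is E at 885 Ma; separation = |213.4 − 885| = 671.6 Myr.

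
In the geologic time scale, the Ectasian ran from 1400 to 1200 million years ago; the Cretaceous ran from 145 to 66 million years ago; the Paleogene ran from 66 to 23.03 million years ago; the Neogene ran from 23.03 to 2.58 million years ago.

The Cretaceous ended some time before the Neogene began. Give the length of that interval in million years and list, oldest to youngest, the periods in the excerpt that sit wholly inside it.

42.97 million years; Paleogene

End of Cretaceous = 66 Ma; start of Neogene = 23.03 Ma.
Gap = 66 − 23.03 = 42.97 Myr.
Periods wholly inside 66–23.03 Ma: Paleogene (66–23.03).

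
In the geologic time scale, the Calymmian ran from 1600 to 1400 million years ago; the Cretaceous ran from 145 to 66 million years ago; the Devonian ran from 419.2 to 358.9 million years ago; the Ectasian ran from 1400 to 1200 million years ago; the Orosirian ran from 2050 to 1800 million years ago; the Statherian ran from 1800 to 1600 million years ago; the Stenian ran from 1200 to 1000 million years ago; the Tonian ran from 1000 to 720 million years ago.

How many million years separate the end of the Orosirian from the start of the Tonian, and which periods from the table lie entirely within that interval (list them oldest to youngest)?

End of Orosirian = 1800 Ma; start of Tonian = 1000 Ma.
Gap = 1800 − 1000 = 800 Myr.
Periods wholly inside 1800–1000 Ma: Statherian (1800–1600), Calymmian (1600–1400), Ectasian (1400–1200), Stenian (1200–1000).

800 million years; Statherian, Calymmian, Ectasian, Stenian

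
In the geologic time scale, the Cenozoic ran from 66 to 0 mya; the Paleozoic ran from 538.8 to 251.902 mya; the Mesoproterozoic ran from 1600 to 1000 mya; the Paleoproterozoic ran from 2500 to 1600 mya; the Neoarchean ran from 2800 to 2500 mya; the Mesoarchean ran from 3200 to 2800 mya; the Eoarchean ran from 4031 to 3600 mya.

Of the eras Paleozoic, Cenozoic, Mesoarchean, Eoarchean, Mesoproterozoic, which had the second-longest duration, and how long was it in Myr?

Start − end for each: Paleozoic 538.8 − 251.902 = 286.898; Cenozoic 66 − 0 = 66; Mesoarchean 3200 − 2800 = 400; Eoarchean 4031 − 3600 = 431; Mesoproterozoic 1600 − 1000 = 600.
Ranking these from longest: Mesoproterozoic > Eoarchean > Mesoarchean > Paleozoic > Cenozoic.
Position 2 in that ranking is Eoarchean, which lasted 431 Myr.

Eoarchean, 431 million years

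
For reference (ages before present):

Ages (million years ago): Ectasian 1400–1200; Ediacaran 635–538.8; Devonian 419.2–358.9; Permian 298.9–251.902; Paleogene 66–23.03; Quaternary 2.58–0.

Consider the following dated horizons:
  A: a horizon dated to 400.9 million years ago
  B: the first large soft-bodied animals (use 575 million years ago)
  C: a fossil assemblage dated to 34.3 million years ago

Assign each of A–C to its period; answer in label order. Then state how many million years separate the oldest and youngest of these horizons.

A — Devonian; B — Ediacaran; C — Paleogene; span 540.7 million years

Match each age against the start–end ranges in the excerpt: A = 400.9 Ma → Devonian (419.2–358.9); B = 575 Ma → Ediacaran (635–538.8); C = 34.3 Ma → Paleogene (66–23.03).
The largest age is 575 Ma and the smallest is 34.3 Ma; their difference is 540.7 Myr.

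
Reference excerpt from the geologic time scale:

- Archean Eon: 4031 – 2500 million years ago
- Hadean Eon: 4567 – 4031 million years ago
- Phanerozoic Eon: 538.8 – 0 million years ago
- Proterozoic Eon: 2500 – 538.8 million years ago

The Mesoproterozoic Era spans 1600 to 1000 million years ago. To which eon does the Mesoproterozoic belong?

The Mesoproterozoic (1600–1000 Ma) lies entirely within 2500–538.8 Ma, the Proterozoic Eon.

Proterozoic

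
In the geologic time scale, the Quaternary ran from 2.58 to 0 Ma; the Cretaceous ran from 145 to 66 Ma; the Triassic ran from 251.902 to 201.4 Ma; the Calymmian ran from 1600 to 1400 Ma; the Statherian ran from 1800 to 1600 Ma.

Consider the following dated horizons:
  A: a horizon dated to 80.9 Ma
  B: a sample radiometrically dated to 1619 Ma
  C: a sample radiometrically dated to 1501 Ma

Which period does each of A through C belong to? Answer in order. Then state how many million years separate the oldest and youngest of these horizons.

A — Cretaceous; B — Statherian; C — Calymmian; span 1538.1 million years

A: 80.9 Ma lies in 145–66 Ma, so Cretaceous.
B: 1619 Ma lies in 1800–1600 Ma, so Statherian.
C: 1501 Ma lies in 1600–1400 Ma, so Calymmian.
Oldest = 1619 Ma, youngest = 80.9 Ma → span 1538.1 Myr.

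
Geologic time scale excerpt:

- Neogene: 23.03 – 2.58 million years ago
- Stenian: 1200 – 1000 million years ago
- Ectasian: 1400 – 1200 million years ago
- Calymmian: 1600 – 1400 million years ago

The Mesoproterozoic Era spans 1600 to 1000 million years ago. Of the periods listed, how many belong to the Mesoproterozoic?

Periods inside 1600–1000 Ma: Calymmian, Ectasian, Stenian — 3 in total.

3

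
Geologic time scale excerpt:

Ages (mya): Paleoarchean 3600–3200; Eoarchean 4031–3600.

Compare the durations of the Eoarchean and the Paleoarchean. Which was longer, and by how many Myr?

Eoarchean, by 31 million years

Eoarchean: 4031 − 3600 = 431 Myr.
Paleoarchean: 3600 − 3200 = 400 Myr.
Difference: 431 − 400 = 31 Myr, so the Eoarchean was longer.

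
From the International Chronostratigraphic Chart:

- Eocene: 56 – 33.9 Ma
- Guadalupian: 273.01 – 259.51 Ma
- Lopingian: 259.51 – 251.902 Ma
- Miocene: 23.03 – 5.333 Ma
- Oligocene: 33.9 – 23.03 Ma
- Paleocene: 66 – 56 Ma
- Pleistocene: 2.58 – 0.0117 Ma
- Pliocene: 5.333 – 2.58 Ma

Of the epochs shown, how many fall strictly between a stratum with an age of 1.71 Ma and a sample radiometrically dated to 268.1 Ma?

268.1 Ma sits inside the Guadalupian (273.01–259.51) and 1.71 Ma inside the Pleistocene (2.58–0.0117); neither of those is wholly between the two dates.
The listed epochs lying completely between them are Lopingian, Paleocene, Eocene, Oligocene, Miocene, Pliocene — 6 in all.

6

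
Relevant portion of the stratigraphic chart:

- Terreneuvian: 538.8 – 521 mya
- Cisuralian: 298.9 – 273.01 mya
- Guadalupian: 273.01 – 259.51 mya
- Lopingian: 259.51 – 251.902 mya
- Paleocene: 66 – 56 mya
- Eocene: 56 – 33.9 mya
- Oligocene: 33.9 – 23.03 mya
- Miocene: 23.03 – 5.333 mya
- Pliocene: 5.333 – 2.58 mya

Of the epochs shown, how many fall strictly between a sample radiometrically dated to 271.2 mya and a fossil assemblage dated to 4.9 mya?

5

The older date is 271.2 Ma and the younger is 4.9 Ma.
Epochs with start < 271.2 and end > 4.9 Ma: Lopingian (259.51–251.902), Paleocene (66–56), Eocene (56–33.9), Oligocene (33.9–23.03), Miocene (23.03–5.333).
That is 5 complete epochs.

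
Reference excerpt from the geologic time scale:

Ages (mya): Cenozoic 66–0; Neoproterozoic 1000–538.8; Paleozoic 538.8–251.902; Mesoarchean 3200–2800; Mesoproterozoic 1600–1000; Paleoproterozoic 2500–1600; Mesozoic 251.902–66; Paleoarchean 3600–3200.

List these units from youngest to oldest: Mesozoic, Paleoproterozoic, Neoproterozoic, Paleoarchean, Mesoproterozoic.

The oldest of these is Paleoarchean (starts 3600 Ma) and the youngest is Mesozoic (ends 66 Ma).
In between, by decreasing start age: Paleoproterozoic (2500), Mesoproterozoic (1600), Neoproterozoic (1000).
Listing youngest first means reversing that sequence.

Mesozoic, Neoproterozoic, Mesoproterozoic, Paleoproterozoic, Paleoarchean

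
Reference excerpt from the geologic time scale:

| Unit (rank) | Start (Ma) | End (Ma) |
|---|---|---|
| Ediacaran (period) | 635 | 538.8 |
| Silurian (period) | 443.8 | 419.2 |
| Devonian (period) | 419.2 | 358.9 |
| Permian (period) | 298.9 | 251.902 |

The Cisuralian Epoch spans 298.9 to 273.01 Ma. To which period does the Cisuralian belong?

The Cisuralian (298.9–273.01 Ma) lies entirely within 298.9–251.902 Ma, the Permian Period.

Permian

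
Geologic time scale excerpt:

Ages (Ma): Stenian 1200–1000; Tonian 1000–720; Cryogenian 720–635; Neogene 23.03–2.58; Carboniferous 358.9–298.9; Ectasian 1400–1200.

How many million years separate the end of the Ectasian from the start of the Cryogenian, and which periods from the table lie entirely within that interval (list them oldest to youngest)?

480 million years; Stenian, Tonian

End of Ectasian = 1200 Ma; start of Cryogenian = 720 Ma.
Gap = 1200 − 720 = 480 Myr.
Periods wholly inside 1200–720 Ma: Stenian (1200–1000), Tonian (1000–720).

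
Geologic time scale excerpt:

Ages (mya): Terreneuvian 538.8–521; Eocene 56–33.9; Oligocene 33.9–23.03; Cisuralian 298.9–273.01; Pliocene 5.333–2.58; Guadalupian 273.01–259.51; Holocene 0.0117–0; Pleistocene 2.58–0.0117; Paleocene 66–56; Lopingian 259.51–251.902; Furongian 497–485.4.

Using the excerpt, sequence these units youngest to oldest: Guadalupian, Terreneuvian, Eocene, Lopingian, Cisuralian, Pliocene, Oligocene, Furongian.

The oldest of these is Terreneuvian (starts 538.8 Ma) and the youngest is Pliocene (ends 2.58 Ma).
In between, by decreasing start age: Furongian (497), Cisuralian (298.9), Guadalupian (273.01), Lopingian (259.51), Eocene (56), Oligocene (33.9).
Listing youngest first means reversing that sequence.

Pliocene, then Oligocene, then Eocene, then Lopingian, then Guadalupian, then Cisuralian, then Furongian, then Terreneuvian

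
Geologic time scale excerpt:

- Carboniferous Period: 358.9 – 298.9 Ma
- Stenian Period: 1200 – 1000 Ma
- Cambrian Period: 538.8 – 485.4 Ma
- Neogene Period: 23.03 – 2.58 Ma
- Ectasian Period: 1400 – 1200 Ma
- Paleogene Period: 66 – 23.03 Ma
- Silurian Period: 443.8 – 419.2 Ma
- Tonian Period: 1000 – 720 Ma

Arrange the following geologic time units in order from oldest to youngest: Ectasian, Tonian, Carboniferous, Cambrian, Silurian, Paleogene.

Sorting by start age (descending Ma, since larger Ma = older): Ectasian began 1400, Tonian began 1000, Cambrian began 538.8, Silurian began 443.8, Carboniferous began 358.9, Paleogene began 66.

Ectasian, then Tonian, then Cambrian, then Silurian, then Carboniferous, then Paleogene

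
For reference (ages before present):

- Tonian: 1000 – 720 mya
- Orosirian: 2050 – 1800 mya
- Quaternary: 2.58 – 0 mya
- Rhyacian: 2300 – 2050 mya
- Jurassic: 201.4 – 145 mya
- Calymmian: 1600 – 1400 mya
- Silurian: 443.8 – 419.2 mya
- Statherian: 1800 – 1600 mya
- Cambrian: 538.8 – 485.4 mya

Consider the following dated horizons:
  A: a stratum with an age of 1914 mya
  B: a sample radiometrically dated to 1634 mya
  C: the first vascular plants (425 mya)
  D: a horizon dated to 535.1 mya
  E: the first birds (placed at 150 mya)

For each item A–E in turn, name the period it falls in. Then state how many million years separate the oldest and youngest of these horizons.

A — Orosirian; B — Statherian; C — Silurian; D — Cambrian; E — Jurassic; span 1764 million years

A: 1914 Ma lies in 2050–1800 Ma, so Orosirian.
B: 1634 Ma lies in 1800–1600 Ma, so Statherian.
C: 425 Ma lies in 443.8–419.2 Ma, so Silurian.
D: 535.1 Ma lies in 538.8–485.4 Ma, so Cambrian.
E: 150 Ma lies in 201.4–145 Ma, so Jurassic.
Oldest = 1914 Ma, youngest = 150 Ma → span 1764 Myr.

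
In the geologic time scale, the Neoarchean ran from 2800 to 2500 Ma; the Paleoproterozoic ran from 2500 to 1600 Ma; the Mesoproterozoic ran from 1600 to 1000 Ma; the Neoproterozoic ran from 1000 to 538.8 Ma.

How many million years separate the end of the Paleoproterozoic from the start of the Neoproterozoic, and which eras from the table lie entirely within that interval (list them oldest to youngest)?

The Paleoproterozoic closes at 1600 Ma and the Neoproterozoic opens at 1000 Ma, so the interval is 1600 − 1000 = 600 Myr.
An era fits inside if it starts at or after 1600 Ma and ends at or before 1000 Ma; oldest first that gives Mesoproterozoic.

600 million years; Mesoproterozoic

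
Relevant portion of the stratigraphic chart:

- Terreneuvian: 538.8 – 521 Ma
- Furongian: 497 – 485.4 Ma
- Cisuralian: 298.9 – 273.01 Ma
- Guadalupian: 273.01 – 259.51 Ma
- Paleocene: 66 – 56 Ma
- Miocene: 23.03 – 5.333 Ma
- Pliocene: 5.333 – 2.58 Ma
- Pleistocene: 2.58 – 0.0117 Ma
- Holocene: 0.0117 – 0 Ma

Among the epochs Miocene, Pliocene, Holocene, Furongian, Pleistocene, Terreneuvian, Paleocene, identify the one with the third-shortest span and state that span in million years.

Start − end for each: Miocene 23.03 − 5.333 = 17.697; Pliocene 5.333 − 2.58 = 2.753; Holocene 0.0117 − 0 = 0.0117; Furongian 497 − 485.4 = 11.6; Pleistocene 2.58 − 0.0117 = 2.5683; Terreneuvian 538.8 − 521 = 17.8; Paleocene 66 − 56 = 10.
Ranking these from shortest: Holocene < Pleistocene < Pliocene < Paleocene < Furongian < Miocene < Terreneuvian.
Position 3 in that ranking is Pliocene, which lasted 2.753 Myr.

Pliocene, 2.753 million years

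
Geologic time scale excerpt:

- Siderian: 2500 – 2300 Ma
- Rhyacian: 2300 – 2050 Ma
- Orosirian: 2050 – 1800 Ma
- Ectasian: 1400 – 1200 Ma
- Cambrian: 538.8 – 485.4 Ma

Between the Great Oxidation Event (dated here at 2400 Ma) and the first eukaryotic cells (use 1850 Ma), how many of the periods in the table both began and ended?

1

The older date is 2400 Ma and the younger is 1850 Ma.
Periods with start < 2400 and end > 1850 Ma: Rhyacian (2300–2050).
That is 1 complete period.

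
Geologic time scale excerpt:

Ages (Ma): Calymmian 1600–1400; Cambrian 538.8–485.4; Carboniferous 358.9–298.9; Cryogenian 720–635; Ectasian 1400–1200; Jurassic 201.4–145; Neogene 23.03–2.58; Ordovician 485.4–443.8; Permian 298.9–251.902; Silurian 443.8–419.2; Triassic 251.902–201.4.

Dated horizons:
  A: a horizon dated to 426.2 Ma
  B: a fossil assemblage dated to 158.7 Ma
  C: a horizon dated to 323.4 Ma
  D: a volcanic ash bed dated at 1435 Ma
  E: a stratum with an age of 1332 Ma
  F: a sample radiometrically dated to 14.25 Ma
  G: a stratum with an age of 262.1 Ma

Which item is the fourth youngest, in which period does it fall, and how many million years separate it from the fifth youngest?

C, in the Carboniferous; 102.8 million years to A

Smaller Ma means younger, so youngest first: F 14.25 < B 158.7 < G 262.1 < C 323.4 < A 426.2 < E 1332 < D 1435.
Counting 4 along gives C (323.4 Ma); the excerpt puts that inside the Carboniferous, 358.9–298.9 Ma.
Next in line is A (426.2 Ma), and 426.2 − 323.4 = 102.8 Myr.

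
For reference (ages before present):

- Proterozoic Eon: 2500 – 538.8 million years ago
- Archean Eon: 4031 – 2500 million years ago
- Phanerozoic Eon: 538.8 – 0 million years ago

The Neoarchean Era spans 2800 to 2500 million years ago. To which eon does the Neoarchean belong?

The Neoarchean (2800–2500 Ma) lies entirely within 4031–2500 Ma, the Archean Eon.

Archean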